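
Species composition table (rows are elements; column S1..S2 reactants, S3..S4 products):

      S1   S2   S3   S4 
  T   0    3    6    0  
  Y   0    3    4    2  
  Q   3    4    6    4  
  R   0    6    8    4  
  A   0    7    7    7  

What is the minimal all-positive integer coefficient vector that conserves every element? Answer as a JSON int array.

Coefficients: [2, 6, 3, 3]

T: 2·0+6·3 = 18 | 3·6+3·0 = 18
Y: 2·0+6·3 = 18 | 3·4+3·2 = 18
Q: 2·3+6·4 = 30 | 3·6+3·4 = 30
R: 2·0+6·6 = 36 | 3·8+3·4 = 36
A: 2·0+6·7 = 42 | 3·7+3·7 = 42
gcd(2,6,3,3) = 1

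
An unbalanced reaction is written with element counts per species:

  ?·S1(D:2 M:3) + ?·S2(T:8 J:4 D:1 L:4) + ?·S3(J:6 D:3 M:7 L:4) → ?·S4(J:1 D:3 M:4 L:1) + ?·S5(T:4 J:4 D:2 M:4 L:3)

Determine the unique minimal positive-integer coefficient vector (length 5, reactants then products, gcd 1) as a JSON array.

T: 3·0+1·8+1·0 = 8 | 2·0+2·4 = 8
J: 3·0+1·4+1·6 = 10 | 2·1+2·4 = 10
D: 3·2+1·1+1·3 = 10 | 2·3+2·2 = 10
M: 3·3+1·0+1·7 = 16 | 2·4+2·4 = 16
L: 3·0+1·4+1·4 = 8 | 2·1+2·3 = 8
gcd(3,1,1,2,2) = 1

Coefficients: [3, 1, 1, 2, 2]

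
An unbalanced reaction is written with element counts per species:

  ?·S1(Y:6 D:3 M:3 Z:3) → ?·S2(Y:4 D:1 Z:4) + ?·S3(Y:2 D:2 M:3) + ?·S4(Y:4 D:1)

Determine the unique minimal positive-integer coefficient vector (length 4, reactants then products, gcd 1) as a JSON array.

Y: 4·6 = 24 | 3·4+4·2+1·4 = 24
D: 4·3 = 12 | 3·1+4·2+1·1 = 12
M: 4·3 = 12 | 3·0+4·3+1·0 = 12
Z: 4·3 = 12 | 3·4+4·0+1·0 = 12
gcd(4,3,4,1) = 1

Coefficients: [4, 3, 4, 1]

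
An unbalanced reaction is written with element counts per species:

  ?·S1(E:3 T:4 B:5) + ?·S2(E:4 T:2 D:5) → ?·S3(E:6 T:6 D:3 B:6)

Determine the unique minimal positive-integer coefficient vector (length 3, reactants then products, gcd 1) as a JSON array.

Coefficients: [6, 3, 5]

E: 6·3+3·4 = 30 | 5·6 = 30
T: 6·4+3·2 = 30 | 5·6 = 30
D: 6·0+3·5 = 15 | 5·3 = 15
B: 6·5+3·0 = 30 | 5·6 = 30
gcd(6,3,5) = 1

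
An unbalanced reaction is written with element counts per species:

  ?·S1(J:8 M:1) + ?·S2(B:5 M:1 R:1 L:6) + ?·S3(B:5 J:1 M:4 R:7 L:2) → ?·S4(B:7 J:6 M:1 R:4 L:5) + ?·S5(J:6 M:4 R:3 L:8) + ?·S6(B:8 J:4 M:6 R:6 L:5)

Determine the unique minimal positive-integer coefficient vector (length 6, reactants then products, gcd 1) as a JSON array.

Coefficients: [4, 5, 4, 3, 1, 3]

B: 4·0+5·5+4·5 = 45 | 3·7+1·0+3·8 = 45
J: 4·8+5·0+4·1 = 36 | 3·6+1·6+3·4 = 36
M: 4·1+5·1+4·4 = 25 | 3·1+1·4+3·6 = 25
R: 4·0+5·1+4·7 = 33 | 3·4+1·3+3·6 = 33
L: 4·0+5·6+4·2 = 38 | 3·5+1·8+3·5 = 38
gcd(4,5,4,3,1,3) = 1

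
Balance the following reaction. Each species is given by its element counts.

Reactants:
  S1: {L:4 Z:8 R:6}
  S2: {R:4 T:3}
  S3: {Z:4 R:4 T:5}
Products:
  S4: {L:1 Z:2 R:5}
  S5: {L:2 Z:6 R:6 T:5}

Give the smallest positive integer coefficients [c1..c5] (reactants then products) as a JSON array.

L: 4·4+5·0+3·0 = 16 | 4·1+6·2 = 16
Z: 4·8+5·0+3·4 = 44 | 4·2+6·6 = 44
R: 4·6+5·4+3·4 = 56 | 4·5+6·6 = 56
T: 4·0+5·3+3·5 = 30 | 4·0+6·5 = 30
gcd(4,5,3,4,6) = 1

Coefficients: [4, 5, 3, 4, 6]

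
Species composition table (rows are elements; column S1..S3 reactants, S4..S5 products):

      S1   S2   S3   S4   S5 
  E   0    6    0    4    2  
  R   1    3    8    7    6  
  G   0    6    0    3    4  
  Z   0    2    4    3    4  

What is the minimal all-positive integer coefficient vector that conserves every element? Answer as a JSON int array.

E: 5·0+5·6+5·0 = 30 | 6·4+3·2 = 30
R: 5·1+5·3+5·8 = 60 | 6·7+3·6 = 60
G: 5·0+5·6+5·0 = 30 | 6·3+3·4 = 30
Z: 5·0+5·2+5·4 = 30 | 6·3+3·4 = 30
gcd(5,5,5,6,3) = 1

Coefficients: [5, 5, 5, 6, 3]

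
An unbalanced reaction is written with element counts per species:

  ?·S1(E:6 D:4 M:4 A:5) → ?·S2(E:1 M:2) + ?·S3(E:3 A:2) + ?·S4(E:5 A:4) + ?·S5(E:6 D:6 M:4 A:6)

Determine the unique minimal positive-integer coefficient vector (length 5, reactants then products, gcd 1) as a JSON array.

Coefficients: [6, 4, 1, 1, 4]

E: 6·6 = 36 | 4·1+1·3+1·5+4·6 = 36
D: 6·4 = 24 | 4·0+1·0+1·0+4·6 = 24
M: 6·4 = 24 | 4·2+1·0+1·0+4·4 = 24
A: 6·5 = 30 | 4·0+1·2+1·4+4·6 = 30
gcd(6,4,1,1,4) = 1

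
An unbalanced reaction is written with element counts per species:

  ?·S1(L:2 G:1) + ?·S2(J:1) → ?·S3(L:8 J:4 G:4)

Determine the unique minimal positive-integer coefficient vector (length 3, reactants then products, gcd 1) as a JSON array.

L: 4·2+4·0 = 8 | 1·8 = 8
J: 4·0+4·1 = 4 | 1·4 = 4
G: 4·1+4·0 = 4 | 1·4 = 4
gcd(4,4,1) = 1

Coefficients: [4, 4, 1]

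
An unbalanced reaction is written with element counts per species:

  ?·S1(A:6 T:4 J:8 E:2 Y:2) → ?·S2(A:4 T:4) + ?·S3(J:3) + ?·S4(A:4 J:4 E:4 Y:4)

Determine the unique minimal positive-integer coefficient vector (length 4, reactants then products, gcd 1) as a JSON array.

Coefficients: [2, 2, 4, 1]

A: 2·6 = 12 | 2·4+4·0+1·4 = 12
T: 2·4 = 8 | 2·4+4·0+1·0 = 8
J: 2·8 = 16 | 2·0+4·3+1·4 = 16
E: 2·2 = 4 | 2·0+4·0+1·4 = 4
Y: 2·2 = 4 | 2·0+4·0+1·4 = 4
gcd(2,2,4,1) = 1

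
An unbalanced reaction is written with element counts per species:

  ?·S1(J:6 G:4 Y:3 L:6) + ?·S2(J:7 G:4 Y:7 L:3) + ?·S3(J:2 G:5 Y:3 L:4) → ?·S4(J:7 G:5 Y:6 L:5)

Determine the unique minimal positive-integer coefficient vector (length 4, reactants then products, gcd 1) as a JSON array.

Coefficients: [2, 3, 1, 5]

J: 2·6+3·7+1·2 = 35 | 5·7 = 35
G: 2·4+3·4+1·5 = 25 | 5·5 = 25
Y: 2·3+3·7+1·3 = 30 | 5·6 = 30
L: 2·6+3·3+1·4 = 25 | 5·5 = 25
gcd(2,3,1,5) = 1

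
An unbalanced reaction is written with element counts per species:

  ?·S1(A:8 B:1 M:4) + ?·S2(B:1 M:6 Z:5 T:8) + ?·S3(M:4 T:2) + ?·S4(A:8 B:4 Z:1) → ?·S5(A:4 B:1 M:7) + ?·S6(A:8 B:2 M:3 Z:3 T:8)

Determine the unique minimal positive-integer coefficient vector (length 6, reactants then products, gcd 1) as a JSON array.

Coefficients: [3, 1, 4, 1, 4, 2]

A: 3·8+1·0+4·0+1·8 = 32 | 4·4+2·8 = 32
B: 3·1+1·1+4·0+1·4 = 8 | 4·1+2·2 = 8
M: 3·4+1·6+4·4+1·0 = 34 | 4·7+2·3 = 34
Z: 3·0+1·5+4·0+1·1 = 6 | 4·0+2·3 = 6
T: 3·0+1·8+4·2+1·0 = 16 | 4·0+2·8 = 16
gcd(3,1,4,1,4,2) = 1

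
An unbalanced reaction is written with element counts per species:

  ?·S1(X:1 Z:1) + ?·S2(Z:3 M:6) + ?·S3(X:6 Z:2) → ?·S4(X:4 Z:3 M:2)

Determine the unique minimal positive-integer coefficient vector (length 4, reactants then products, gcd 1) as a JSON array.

Coefficients: [6, 2, 3, 6]

X: 6·1+2·0+3·6 = 24 | 6·4 = 24
Z: 6·1+2·3+3·2 = 18 | 6·3 = 18
M: 6·0+2·6+3·0 = 12 | 6·2 = 12
gcd(6,2,3,6) = 1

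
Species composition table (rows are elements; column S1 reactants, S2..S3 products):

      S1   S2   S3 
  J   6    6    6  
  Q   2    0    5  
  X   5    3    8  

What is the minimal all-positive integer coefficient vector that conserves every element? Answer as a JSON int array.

Coefficients: [5, 3, 2]

J: 5·6 = 30 | 3·6+2·6 = 30
Q: 5·2 = 10 | 3·0+2·5 = 10
X: 5·5 = 25 | 3·3+2·8 = 25
gcd(5,3,2) = 1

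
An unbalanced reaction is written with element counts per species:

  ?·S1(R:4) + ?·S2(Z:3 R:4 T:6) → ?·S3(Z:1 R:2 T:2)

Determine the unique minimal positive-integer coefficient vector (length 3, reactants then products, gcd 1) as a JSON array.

Coefficients: [1, 2, 6]

Z: 1·0+2·3 = 6 | 6·1 = 6
R: 1·4+2·4 = 12 | 6·2 = 12
T: 1·0+2·6 = 12 | 6·2 = 12
gcd(1,2,6) = 1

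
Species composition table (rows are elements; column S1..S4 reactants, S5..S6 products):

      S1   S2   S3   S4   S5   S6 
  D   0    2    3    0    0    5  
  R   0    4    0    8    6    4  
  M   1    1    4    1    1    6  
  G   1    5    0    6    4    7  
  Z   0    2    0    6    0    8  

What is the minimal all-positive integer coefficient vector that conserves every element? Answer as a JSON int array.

Coefficients: [4, 3, 3, 3, 4, 3]

D: 4·0+3·2+3·3+3·0 = 15 | 4·0+3·5 = 15
R: 4·0+3·4+3·0+3·8 = 36 | 4·6+3·4 = 36
M: 4·1+3·1+3·4+3·1 = 22 | 4·1+3·6 = 22
G: 4·1+3·5+3·0+3·6 = 37 | 4·4+3·7 = 37
Z: 4·0+3·2+3·0+3·6 = 24 | 4·0+3·8 = 24
gcd(4,3,3,3,4,3) = 1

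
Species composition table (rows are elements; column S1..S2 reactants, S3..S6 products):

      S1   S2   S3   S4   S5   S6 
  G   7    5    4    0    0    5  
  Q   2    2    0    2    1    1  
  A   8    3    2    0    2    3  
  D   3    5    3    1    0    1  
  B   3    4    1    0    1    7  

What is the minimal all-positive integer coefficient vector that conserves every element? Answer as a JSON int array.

G: 2·7+3·5 = 29 | 6·4+2·0+5·0+1·5 = 29
Q: 2·2+3·2 = 10 | 6·0+2·2+5·1+1·1 = 10
A: 2·8+3·3 = 25 | 6·2+2·0+5·2+1·3 = 25
D: 2·3+3·5 = 21 | 6·3+2·1+5·0+1·1 = 21
B: 2·3+3·4 = 18 | 6·1+2·0+5·1+1·7 = 18
gcd(2,3,6,2,5,1) = 1

Coefficients: [2, 3, 6, 2, 5, 1]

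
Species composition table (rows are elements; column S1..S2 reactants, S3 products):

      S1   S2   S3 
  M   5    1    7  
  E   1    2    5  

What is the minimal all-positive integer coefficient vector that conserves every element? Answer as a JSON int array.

Coefficients: [1, 2, 1]

M: 1·5+2·1 = 7 | 1·7 = 7
E: 1·1+2·2 = 5 | 1·5 = 5
gcd(1,2,1) = 1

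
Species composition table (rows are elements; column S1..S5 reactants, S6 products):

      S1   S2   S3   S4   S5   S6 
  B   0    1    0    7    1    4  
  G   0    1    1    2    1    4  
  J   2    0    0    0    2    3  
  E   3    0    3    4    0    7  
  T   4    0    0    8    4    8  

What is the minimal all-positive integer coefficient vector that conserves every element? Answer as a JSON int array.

B: 3·0+6·1+5·0+1·7+3·1 = 16 | 4·4 = 16
G: 3·0+6·1+5·1+1·2+3·1 = 16 | 4·4 = 16
J: 3·2+6·0+5·0+1·0+3·2 = 12 | 4·3 = 12
E: 3·3+6·0+5·3+1·4+3·0 = 28 | 4·7 = 28
T: 3·4+6·0+5·0+1·8+3·4 = 32 | 4·8 = 32
gcd(3,6,5,1,3,4) = 1

Coefficients: [3, 6, 5, 1, 3, 4]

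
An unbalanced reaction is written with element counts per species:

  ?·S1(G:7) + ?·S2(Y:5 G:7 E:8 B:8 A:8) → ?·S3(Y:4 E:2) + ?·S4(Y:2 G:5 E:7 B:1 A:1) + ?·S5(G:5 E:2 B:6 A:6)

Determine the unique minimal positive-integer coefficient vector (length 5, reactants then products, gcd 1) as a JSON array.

Y: 1·0+4·5 = 20 | 4·4+2·2+5·0 = 20
G: 1·7+4·7 = 35 | 4·0+2·5+5·5 = 35
E: 1·0+4·8 = 32 | 4·2+2·7+5·2 = 32
B: 1·0+4·8 = 32 | 4·0+2·1+5·6 = 32
A: 1·0+4·8 = 32 | 4·0+2·1+5·6 = 32
gcd(1,4,4,2,5) = 1

Coefficients: [1, 4, 4, 2, 5]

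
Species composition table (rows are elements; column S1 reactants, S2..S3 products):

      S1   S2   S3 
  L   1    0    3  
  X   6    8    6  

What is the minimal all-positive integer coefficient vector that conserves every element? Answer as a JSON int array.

Coefficients: [6, 3, 2]

L: 6·1 = 6 | 3·0+2·3 = 6
X: 6·6 = 36 | 3·8+2·6 = 36
gcd(6,3,2) = 1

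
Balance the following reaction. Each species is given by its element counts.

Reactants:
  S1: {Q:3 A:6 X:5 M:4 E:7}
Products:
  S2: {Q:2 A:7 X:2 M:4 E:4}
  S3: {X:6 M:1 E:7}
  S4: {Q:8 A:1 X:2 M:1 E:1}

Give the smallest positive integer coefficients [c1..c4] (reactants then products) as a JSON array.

Coefficients: [6, 5, 3, 1]

Q: 6·3 = 18 | 5·2+3·0+1·8 = 18
A: 6·6 = 36 | 5·7+3·0+1·1 = 36
X: 6·5 = 30 | 5·2+3·6+1·2 = 30
M: 6·4 = 24 | 5·4+3·1+1·1 = 24
E: 6·7 = 42 | 5·4+3·7+1·1 = 42
gcd(6,5,3,1) = 1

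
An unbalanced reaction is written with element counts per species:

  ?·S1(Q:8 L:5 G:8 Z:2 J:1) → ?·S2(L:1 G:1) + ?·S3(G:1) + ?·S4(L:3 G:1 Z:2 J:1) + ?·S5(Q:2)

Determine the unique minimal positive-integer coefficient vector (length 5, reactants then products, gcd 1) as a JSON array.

Coefficients: [1, 2, 5, 1, 4]

Q: 1·8 = 8 | 2·0+5·0+1·0+4·2 = 8
L: 1·5 = 5 | 2·1+5·0+1·3+4·0 = 5
G: 1·8 = 8 | 2·1+5·1+1·1+4·0 = 8
Z: 1·2 = 2 | 2·0+5·0+1·2+4·0 = 2
J: 1·1 = 1 | 2·0+5·0+1·1+4·0 = 1
gcd(1,2,5,1,4) = 1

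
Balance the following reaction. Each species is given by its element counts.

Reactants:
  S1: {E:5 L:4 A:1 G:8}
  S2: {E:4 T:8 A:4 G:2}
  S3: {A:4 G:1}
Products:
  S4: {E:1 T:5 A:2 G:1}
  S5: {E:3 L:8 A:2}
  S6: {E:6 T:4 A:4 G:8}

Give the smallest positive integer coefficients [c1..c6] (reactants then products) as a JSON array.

E: 4·5+5·4+2·0 = 40 | 4·1+2·3+5·6 = 40
L: 4·4+5·0+2·0 = 16 | 4·0+2·8+5·0 = 16
T: 4·0+5·8+2·0 = 40 | 4·5+2·0+5·4 = 40
A: 4·1+5·4+2·4 = 32 | 4·2+2·2+5·4 = 32
G: 4·8+5·2+2·1 = 44 | 4·1+2·0+5·8 = 44
gcd(4,5,2,4,2,5) = 1

Coefficients: [4, 5, 2, 4, 2, 5]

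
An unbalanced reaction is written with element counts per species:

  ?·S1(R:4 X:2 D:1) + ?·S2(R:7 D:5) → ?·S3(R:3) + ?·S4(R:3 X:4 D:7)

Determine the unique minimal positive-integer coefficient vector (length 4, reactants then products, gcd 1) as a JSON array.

R: 2·4+1·7 = 15 | 4·3+1·3 = 15
X: 2·2+1·0 = 4 | 4·0+1·4 = 4
D: 2·1+1·5 = 7 | 4·0+1·7 = 7
gcd(2,1,4,1) = 1

Coefficients: [2, 1, 4, 1]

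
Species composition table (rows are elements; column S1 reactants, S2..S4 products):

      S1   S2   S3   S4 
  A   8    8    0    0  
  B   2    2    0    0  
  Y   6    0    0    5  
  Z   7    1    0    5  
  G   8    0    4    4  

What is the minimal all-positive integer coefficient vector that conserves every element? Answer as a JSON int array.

Coefficients: [5, 5, 4, 6]

A: 5·8 = 40 | 5·8+4·0+6·0 = 40
B: 5·2 = 10 | 5·2+4·0+6·0 = 10
Y: 5·6 = 30 | 5·0+4·0+6·5 = 30
Z: 5·7 = 35 | 5·1+4·0+6·5 = 35
G: 5·8 = 40 | 5·0+4·4+6·4 = 40
gcd(5,5,4,6) = 1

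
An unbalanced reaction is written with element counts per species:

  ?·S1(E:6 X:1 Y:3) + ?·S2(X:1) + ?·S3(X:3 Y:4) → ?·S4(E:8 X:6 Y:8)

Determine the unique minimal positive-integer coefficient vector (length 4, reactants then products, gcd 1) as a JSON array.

Coefficients: [4, 5, 3, 3]

E: 4·6+5·0+3·0 = 24 | 3·8 = 24
X: 4·1+5·1+3·3 = 18 | 3·6 = 18
Y: 4·3+5·0+3·4 = 24 | 3·8 = 24
gcd(4,5,3,3) = 1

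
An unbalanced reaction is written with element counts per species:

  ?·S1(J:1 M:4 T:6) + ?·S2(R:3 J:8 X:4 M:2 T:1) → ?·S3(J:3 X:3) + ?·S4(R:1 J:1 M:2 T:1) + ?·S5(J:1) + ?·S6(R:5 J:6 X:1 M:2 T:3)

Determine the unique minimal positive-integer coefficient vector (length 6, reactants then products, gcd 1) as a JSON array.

Coefficients: [1, 5, 6, 5, 6, 2]

R: 1·0+5·3 = 15 | 6·0+5·1+6·0+2·5 = 15
J: 1·1+5·8 = 41 | 6·3+5·1+6·1+2·6 = 41
X: 1·0+5·4 = 20 | 6·3+5·0+6·0+2·1 = 20
M: 1·4+5·2 = 14 | 6·0+5·2+6·0+2·2 = 14
T: 1·6+5·1 = 11 | 6·0+5·1+6·0+2·3 = 11
gcd(1,5,6,5,6,2) = 1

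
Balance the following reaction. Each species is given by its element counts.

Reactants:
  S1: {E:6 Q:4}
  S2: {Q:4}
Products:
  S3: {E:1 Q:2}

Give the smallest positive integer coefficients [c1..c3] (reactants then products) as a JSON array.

Coefficients: [1, 2, 6]

E: 1·6+2·0 = 6 | 6·1 = 6
Q: 1·4+2·4 = 12 | 6·2 = 12
gcd(1,2,6) = 1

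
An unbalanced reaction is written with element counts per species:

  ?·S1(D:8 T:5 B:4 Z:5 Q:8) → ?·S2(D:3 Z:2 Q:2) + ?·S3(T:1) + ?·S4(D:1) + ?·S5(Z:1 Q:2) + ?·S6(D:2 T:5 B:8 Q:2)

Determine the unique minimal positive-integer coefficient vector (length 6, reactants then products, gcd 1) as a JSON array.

Coefficients: [2, 3, 5, 5, 4, 1]

D: 2·8 = 16 | 3·3+5·0+5·1+4·0+1·2 = 16
T: 2·5 = 10 | 3·0+5·1+5·0+4·0+1·5 = 10
B: 2·4 = 8 | 3·0+5·0+5·0+4·0+1·8 = 8
Z: 2·5 = 10 | 3·2+5·0+5·0+4·1+1·0 = 10
Q: 2·8 = 16 | 3·2+5·0+5·0+4·2+1·2 = 16
gcd(2,3,5,5,4,1) = 1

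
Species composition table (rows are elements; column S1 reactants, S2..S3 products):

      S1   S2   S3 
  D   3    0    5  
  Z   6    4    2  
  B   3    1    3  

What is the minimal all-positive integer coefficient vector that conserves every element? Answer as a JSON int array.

Coefficients: [5, 6, 3]

D: 5·3 = 15 | 6·0+3·5 = 15
Z: 5·6 = 30 | 6·4+3·2 = 30
B: 5·3 = 15 | 6·1+3·3 = 15
gcd(5,6,3) = 1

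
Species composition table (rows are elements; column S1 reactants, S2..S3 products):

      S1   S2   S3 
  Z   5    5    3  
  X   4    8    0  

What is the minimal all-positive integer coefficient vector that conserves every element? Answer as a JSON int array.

Coefficients: [6, 3, 5]

Z: 6·5 = 30 | 3·5+5·3 = 30
X: 6·4 = 24 | 3·8+5·0 = 24
gcd(6,3,5) = 1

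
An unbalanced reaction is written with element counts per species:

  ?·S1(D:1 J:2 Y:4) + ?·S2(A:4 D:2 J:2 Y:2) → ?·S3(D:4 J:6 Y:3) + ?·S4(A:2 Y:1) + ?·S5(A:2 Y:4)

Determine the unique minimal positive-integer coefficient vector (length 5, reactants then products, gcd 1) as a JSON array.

A: 6·0+3·4 = 12 | 3·0+1·2+5·2 = 12
D: 6·1+3·2 = 12 | 3·4+1·0+5·0 = 12
J: 6·2+3·2 = 18 | 3·6+1·0+5·0 = 18
Y: 6·4+3·2 = 30 | 3·3+1·1+5·4 = 30
gcd(6,3,3,1,5) = 1

Coefficients: [6, 3, 3, 1, 5]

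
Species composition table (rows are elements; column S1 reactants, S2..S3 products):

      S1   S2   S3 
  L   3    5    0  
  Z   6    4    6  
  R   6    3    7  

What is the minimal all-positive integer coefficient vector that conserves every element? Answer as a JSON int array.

Coefficients: [5, 3, 3]

L: 5·3 = 15 | 3·5+3·0 = 15
Z: 5·6 = 30 | 3·4+3·6 = 30
R: 5·6 = 30 | 3·3+3·7 = 30
gcd(5,3,3) = 1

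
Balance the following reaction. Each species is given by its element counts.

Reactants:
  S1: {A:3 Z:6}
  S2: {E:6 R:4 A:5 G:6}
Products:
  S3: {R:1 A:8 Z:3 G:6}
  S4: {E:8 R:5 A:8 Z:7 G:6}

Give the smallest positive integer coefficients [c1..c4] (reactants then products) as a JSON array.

E: 4·0+4·6 = 24 | 1·0+3·8 = 24
R: 4·0+4·4 = 16 | 1·1+3·5 = 16
A: 4·3+4·5 = 32 | 1·8+3·8 = 32
Z: 4·6+4·0 = 24 | 1·3+3·7 = 24
G: 4·0+4·6 = 24 | 1·6+3·6 = 24
gcd(4,4,1,3) = 1

Coefficients: [4, 4, 1, 3]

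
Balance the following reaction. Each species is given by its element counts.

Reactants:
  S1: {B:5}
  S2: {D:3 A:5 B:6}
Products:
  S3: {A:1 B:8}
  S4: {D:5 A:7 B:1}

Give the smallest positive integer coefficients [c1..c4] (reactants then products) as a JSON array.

Coefficients: [1, 5, 4, 3]

D: 1·0+5·3 = 15 | 4·0+3·5 = 15
A: 1·0+5·5 = 25 | 4·1+3·7 = 25
B: 1·5+5·6 = 35 | 4·8+3·1 = 35
gcd(1,5,4,3) = 1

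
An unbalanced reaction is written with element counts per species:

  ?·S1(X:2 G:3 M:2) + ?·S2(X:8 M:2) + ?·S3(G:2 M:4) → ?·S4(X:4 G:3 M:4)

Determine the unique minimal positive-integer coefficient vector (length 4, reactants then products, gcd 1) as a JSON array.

Coefficients: [4, 2, 3, 6]

X: 4·2+2·8+3·0 = 24 | 6·4 = 24
G: 4·3+2·0+3·2 = 18 | 6·3 = 18
M: 4·2+2·2+3·4 = 24 | 6·4 = 24
gcd(4,2,3,6) = 1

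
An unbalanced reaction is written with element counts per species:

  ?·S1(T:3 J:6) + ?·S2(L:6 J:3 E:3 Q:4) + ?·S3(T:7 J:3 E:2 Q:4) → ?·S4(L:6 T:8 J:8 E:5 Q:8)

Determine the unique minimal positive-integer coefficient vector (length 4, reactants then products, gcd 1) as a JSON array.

Coefficients: [1, 3, 3, 3]

L: 1·0+3·6+3·0 = 18 | 3·6 = 18
T: 1·3+3·0+3·7 = 24 | 3·8 = 24
J: 1·6+3·3+3·3 = 24 | 3·8 = 24
E: 1·0+3·3+3·2 = 15 | 3·5 = 15
Q: 1·0+3·4+3·4 = 24 | 3·8 = 24
gcd(1,3,3,3) = 1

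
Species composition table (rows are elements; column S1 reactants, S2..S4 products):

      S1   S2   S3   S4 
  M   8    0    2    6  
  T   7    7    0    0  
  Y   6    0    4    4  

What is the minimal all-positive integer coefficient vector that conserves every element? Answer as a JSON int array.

Coefficients: [4, 4, 1, 5]

M: 4·8 = 32 | 4·0+1·2+5·6 = 32
T: 4·7 = 28 | 4·7+1·0+5·0 = 28
Y: 4·6 = 24 | 4·0+1·4+5·4 = 24
gcd(4,4,1,5) = 1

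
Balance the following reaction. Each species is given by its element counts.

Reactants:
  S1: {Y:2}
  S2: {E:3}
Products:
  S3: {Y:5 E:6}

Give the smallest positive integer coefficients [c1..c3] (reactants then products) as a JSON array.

Y: 5·2+4·0 = 10 | 2·5 = 10
E: 5·0+4·3 = 12 | 2·6 = 12
gcd(5,4,2) = 1

Coefficients: [5, 4, 2]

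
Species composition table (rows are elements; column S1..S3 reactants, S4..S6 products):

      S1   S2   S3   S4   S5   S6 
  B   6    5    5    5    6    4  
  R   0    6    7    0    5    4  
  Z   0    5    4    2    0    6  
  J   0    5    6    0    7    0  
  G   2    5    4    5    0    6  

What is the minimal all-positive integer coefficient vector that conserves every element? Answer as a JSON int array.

Coefficients: [6, 6, 2, 4, 6, 5]

B: 6·6+6·5+2·5 = 76 | 4·5+6·6+5·4 = 76
R: 6·0+6·6+2·7 = 50 | 4·0+6·5+5·4 = 50
Z: 6·0+6·5+2·4 = 38 | 4·2+6·0+5·6 = 38
J: 6·0+6·5+2·6 = 42 | 4·0+6·7+5·0 = 42
G: 6·2+6·5+2·4 = 50 | 4·5+6·0+5·6 = 50
gcd(6,6,2,4,6,5) = 1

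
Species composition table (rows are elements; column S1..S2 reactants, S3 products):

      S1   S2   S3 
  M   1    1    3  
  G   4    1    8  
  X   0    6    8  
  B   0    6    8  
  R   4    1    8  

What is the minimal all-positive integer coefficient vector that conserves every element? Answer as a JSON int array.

Coefficients: [5, 4, 3]

M: 5·1+4·1 = 9 | 3·3 = 9
G: 5·4+4·1 = 24 | 3·8 = 24
X: 5·0+4·6 = 24 | 3·8 = 24
B: 5·0+4·6 = 24 | 3·8 = 24
R: 5·4+4·1 = 24 | 3·8 = 24
gcd(5,4,3) = 1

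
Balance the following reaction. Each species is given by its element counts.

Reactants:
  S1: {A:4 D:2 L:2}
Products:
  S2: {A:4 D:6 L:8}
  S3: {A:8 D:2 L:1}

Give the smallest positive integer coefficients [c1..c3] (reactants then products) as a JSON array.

A: 5·4 = 20 | 1·4+2·8 = 20
D: 5·2 = 10 | 1·6+2·2 = 10
L: 5·2 = 10 | 1·8+2·1 = 10
gcd(5,1,2) = 1

Coefficients: [5, 1, 2]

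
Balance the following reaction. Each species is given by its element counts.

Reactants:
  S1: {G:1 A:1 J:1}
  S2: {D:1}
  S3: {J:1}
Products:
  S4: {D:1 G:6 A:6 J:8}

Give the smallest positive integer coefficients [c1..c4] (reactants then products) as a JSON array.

D: 6·0+1·1+2·0 = 1 | 1·1 = 1
G: 6·1+1·0+2·0 = 6 | 1·6 = 6
A: 6·1+1·0+2·0 = 6 | 1·6 = 6
J: 6·1+1·0+2·1 = 8 | 1·8 = 8
gcd(6,1,2,1) = 1

Coefficients: [6, 1, 2, 1]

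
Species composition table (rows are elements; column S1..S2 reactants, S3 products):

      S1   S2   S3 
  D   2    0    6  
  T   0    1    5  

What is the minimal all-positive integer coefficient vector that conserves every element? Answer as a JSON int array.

D: 3·2+5·0 = 6 | 1·6 = 6
T: 3·0+5·1 = 5 | 1·5 = 5
gcd(3,5,1) = 1

Coefficients: [3, 5, 1]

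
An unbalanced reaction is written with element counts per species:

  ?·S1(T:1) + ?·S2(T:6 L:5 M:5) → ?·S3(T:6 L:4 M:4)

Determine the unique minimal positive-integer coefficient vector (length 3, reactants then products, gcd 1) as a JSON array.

T: 6·1+4·6 = 30 | 5·6 = 30
L: 6·0+4·5 = 20 | 5·4 = 20
M: 6·0+4·5 = 20 | 5·4 = 20
gcd(6,4,5) = 1

Coefficients: [6, 4, 5]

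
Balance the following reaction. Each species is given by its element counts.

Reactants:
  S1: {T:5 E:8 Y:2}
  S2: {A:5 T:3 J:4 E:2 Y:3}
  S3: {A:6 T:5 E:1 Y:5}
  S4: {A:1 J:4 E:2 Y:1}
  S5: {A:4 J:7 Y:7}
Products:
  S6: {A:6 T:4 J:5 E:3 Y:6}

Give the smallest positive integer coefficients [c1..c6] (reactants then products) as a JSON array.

Coefficients: [1, 3, 2, 1, 2, 6]

A: 1·0+3·5+2·6+1·1+2·4 = 36 | 6·6 = 36
T: 1·5+3·3+2·5+1·0+2·0 = 24 | 6·4 = 24
J: 1·0+3·4+2·0+1·4+2·7 = 30 | 6·5 = 30
E: 1·8+3·2+2·1+1·2+2·0 = 18 | 6·3 = 18
Y: 1·2+3·3+2·5+1·1+2·7 = 36 | 6·6 = 36
gcd(1,3,2,1,2,6) = 1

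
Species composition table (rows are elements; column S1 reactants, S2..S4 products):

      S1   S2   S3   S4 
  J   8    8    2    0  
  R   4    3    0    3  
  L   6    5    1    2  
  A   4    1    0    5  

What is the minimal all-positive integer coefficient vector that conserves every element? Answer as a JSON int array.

J: 3·8 = 24 | 2·8+4·2+2·0 = 24
R: 3·4 = 12 | 2·3+4·0+2·3 = 12
L: 3·6 = 18 | 2·5+4·1+2·2 = 18
A: 3·4 = 12 | 2·1+4·0+2·5 = 12
gcd(3,2,4,2) = 1

Coefficients: [3, 2, 4, 2]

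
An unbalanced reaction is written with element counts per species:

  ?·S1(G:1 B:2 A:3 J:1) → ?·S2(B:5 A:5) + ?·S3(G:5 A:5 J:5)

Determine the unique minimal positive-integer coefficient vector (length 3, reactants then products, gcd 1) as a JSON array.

G: 5·1 = 5 | 2·0+1·5 = 5
B: 5·2 = 10 | 2·5+1·0 = 10
A: 5·3 = 15 | 2·5+1·5 = 15
J: 5·1 = 5 | 2·0+1·5 = 5
gcd(5,2,1) = 1

Coefficients: [5, 2, 1]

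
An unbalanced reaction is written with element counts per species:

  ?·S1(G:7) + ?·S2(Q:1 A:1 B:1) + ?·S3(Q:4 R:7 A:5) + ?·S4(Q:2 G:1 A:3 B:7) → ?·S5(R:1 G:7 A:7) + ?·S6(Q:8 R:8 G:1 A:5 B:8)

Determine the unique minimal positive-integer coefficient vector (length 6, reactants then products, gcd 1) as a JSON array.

Coefficients: [3, 4, 5, 4, 3, 4]

Q: 3·0+4·1+5·4+4·2 = 32 | 3·0+4·8 = 32
R: 3·0+4·0+5·7+4·0 = 35 | 3·1+4·8 = 35
G: 3·7+4·0+5·0+4·1 = 25 | 3·7+4·1 = 25
A: 3·0+4·1+5·5+4·3 = 41 | 3·7+4·5 = 41
B: 3·0+4·1+5·0+4·7 = 32 | 3·0+4·8 = 32
gcd(3,4,5,4,3,4) = 1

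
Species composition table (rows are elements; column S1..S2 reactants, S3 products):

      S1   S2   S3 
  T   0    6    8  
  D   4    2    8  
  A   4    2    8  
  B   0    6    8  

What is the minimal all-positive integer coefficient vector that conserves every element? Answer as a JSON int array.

T: 4·0+4·6 = 24 | 3·8 = 24
D: 4·4+4·2 = 24 | 3·8 = 24
A: 4·4+4·2 = 24 | 3·8 = 24
B: 4·0+4·6 = 24 | 3·8 = 24
gcd(4,4,3) = 1

Coefficients: [4, 4, 3]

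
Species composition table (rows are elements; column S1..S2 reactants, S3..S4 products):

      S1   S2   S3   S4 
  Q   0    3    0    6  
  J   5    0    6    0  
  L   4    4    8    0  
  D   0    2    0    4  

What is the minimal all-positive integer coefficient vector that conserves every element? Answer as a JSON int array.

Coefficients: [6, 4, 5, 2]

Q: 6·0+4·3 = 12 | 5·0+2·6 = 12
J: 6·5+4·0 = 30 | 5·6+2·0 = 30
L: 6·4+4·4 = 40 | 5·8+2·0 = 40
D: 6·0+4·2 = 8 | 5·0+2·4 = 8
gcd(6,4,5,2) = 1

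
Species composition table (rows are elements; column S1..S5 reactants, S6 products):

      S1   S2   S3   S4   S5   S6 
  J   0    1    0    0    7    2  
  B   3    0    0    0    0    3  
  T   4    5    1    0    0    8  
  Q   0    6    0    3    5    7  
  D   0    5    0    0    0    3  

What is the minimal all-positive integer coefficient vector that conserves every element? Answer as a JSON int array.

Coefficients: [5, 3, 5, 4, 1, 5]

J: 5·0+3·1+5·0+4·0+1·7 = 10 | 5·2 = 10
B: 5·3+3·0+5·0+4·0+1·0 = 15 | 5·3 = 15
T: 5·4+3·5+5·1+4·0+1·0 = 40 | 5·8 = 40
Q: 5·0+3·6+5·0+4·3+1·5 = 35 | 5·7 = 35
D: 5·0+3·5+5·0+4·0+1·0 = 15 | 5·3 = 15
gcd(5,3,5,4,1,5) = 1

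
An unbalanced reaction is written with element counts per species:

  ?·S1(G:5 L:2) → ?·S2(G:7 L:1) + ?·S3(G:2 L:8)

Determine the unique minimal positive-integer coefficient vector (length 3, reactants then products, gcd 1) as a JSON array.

Coefficients: [6, 4, 1]

G: 6·5 = 30 | 4·7+1·2 = 30
L: 6·2 = 12 | 4·1+1·8 = 12
gcd(6,4,1) = 1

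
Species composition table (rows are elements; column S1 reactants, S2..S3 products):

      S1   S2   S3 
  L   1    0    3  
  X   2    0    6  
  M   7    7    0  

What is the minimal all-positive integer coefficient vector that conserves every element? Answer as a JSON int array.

Coefficients: [3, 3, 1]

L: 3·1 = 3 | 3·0+1·3 = 3
X: 3·2 = 6 | 3·0+1·6 = 6
M: 3·7 = 21 | 3·7+1·0 = 21
gcd(3,3,1) = 1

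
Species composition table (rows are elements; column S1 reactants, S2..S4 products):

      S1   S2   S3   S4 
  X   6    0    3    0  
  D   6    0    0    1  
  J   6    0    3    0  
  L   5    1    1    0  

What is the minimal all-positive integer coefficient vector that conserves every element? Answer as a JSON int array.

Coefficients: [1, 3, 2, 6]

X: 1·6 = 6 | 3·0+2·3+6·0 = 6
D: 1·6 = 6 | 3·0+2·0+6·1 = 6
J: 1·6 = 6 | 3·0+2·3+6·0 = 6
L: 1·5 = 5 | 3·1+2·1+6·0 = 5
gcd(1,3,2,6) = 1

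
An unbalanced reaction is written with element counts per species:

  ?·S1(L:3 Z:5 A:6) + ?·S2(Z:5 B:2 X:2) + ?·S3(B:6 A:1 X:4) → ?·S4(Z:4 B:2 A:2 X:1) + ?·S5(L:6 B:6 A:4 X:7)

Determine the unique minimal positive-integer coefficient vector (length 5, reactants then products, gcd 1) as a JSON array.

L: 2·3+2·0+2·0 = 6 | 5·0+1·6 = 6
Z: 2·5+2·5+2·0 = 20 | 5·4+1·0 = 20
B: 2·0+2·2+2·6 = 16 | 5·2+1·6 = 16
A: 2·6+2·0+2·1 = 14 | 5·2+1·4 = 14
X: 2·0+2·2+2·4 = 12 | 5·1+1·7 = 12
gcd(2,2,2,5,1) = 1

Coefficients: [2, 2, 2, 5, 1]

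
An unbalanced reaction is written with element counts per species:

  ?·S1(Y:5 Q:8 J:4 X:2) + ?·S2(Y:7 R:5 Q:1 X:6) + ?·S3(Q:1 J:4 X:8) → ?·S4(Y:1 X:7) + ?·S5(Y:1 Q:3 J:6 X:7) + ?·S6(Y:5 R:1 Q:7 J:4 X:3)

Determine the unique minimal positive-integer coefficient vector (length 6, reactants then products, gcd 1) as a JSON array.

Coefficients: [5, 1, 6, 3, 4, 5]

Y: 5·5+1·7+6·0 = 32 | 3·1+4·1+5·5 = 32
R: 5·0+1·5+6·0 = 5 | 3·0+4·0+5·1 = 5
Q: 5·8+1·1+6·1 = 47 | 3·0+4·3+5·7 = 47
J: 5·4+1·0+6·4 = 44 | 3·0+4·6+5·4 = 44
X: 5·2+1·6+6·8 = 64 | 3·7+4·7+5·3 = 64
gcd(5,1,6,3,4,5) = 1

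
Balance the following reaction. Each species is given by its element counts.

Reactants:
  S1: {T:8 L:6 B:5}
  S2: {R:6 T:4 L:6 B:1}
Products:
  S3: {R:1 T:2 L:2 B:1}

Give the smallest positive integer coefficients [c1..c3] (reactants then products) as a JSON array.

Coefficients: [1, 1, 6]

R: 1·0+1·6 = 6 | 6·1 = 6
T: 1·8+1·4 = 12 | 6·2 = 12
L: 1·6+1·6 = 12 | 6·2 = 12
B: 1·5+1·1 = 6 | 6·1 = 6
gcd(1,1,6) = 1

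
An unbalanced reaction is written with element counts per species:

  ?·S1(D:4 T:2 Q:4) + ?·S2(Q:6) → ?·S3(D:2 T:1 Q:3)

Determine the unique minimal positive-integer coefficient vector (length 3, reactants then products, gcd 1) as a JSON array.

D: 3·4+1·0 = 12 | 6·2 = 12
T: 3·2+1·0 = 6 | 6·1 = 6
Q: 3·4+1·6 = 18 | 6·3 = 18
gcd(3,1,6) = 1

Coefficients: [3, 1, 6]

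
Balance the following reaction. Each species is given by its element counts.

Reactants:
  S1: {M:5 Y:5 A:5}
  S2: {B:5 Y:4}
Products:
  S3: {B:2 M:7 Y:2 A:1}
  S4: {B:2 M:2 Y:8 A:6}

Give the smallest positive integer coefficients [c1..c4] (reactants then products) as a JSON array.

Coefficients: [4, 2, 2, 3]

B: 4·0+2·5 = 10 | 2·2+3·2 = 10
M: 4·5+2·0 = 20 | 2·7+3·2 = 20
Y: 4·5+2·4 = 28 | 2·2+3·8 = 28
A: 4·5+2·0 = 20 | 2·1+3·6 = 20
gcd(4,2,2,3) = 1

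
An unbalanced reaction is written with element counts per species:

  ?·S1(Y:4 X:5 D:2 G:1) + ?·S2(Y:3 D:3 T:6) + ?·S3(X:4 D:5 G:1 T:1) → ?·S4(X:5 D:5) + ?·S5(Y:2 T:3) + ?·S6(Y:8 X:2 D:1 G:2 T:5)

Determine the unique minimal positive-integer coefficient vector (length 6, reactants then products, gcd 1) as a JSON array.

Y: 3·4+2·3+1·0 = 18 | 3·0+1·2+2·8 = 18
X: 3·5+2·0+1·4 = 19 | 3·5+1·0+2·2 = 19
D: 3·2+2·3+1·5 = 17 | 3·5+1·0+2·1 = 17
G: 3·1+2·0+1·1 = 4 | 3·0+1·0+2·2 = 4
T: 3·0+2·6+1·1 = 13 | 3·0+1·3+2·5 = 13
gcd(3,2,1,3,1,2) = 1

Coefficients: [3, 2, 1, 3, 1, 2]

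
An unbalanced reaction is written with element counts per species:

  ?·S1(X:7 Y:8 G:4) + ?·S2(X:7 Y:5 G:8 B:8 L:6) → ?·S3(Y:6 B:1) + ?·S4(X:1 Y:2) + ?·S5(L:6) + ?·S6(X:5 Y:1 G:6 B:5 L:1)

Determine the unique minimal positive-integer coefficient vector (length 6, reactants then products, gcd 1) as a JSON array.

X: 1·7+4·7 = 35 | 2·0+5·1+3·0+6·5 = 35
Y: 1·8+4·5 = 28 | 2·6+5·2+3·0+6·1 = 28
G: 1·4+4·8 = 36 | 2·0+5·0+3·0+6·6 = 36
B: 1·0+4·8 = 32 | 2·1+5·0+3·0+6·5 = 32
L: 1·0+4·6 = 24 | 2·0+5·0+3·6+6·1 = 24
gcd(1,4,2,5,3,6) = 1

Coefficients: [1, 4, 2, 5, 3, 6]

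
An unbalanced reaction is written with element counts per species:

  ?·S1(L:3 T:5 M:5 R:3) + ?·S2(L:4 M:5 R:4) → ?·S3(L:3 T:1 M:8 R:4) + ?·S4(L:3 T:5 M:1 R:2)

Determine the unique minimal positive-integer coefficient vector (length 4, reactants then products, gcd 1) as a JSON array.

Coefficients: [6, 3, 5, 5]

L: 6·3+3·4 = 30 | 5·3+5·3 = 30
T: 6·5+3·0 = 30 | 5·1+5·5 = 30
M: 6·5+3·5 = 45 | 5·8+5·1 = 45
R: 6·3+3·4 = 30 | 5·4+5·2 = 30
gcd(6,3,5,5) = 1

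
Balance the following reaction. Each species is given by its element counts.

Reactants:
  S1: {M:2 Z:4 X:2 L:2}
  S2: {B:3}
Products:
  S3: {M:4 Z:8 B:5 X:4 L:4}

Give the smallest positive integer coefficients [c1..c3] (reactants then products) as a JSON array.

Coefficients: [6, 5, 3]

M: 6·2+5·0 = 12 | 3·4 = 12
Z: 6·4+5·0 = 24 | 3·8 = 24
B: 6·0+5·3 = 15 | 3·5 = 15
X: 6·2+5·0 = 12 | 3·4 = 12
L: 6·2+5·0 = 12 | 3·4 = 12
gcd(6,5,3) = 1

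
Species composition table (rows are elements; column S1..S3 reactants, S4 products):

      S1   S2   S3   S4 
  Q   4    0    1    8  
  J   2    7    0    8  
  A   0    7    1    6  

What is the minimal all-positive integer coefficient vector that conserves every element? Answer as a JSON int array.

Q: 5·4+2·0+4·1 = 24 | 3·8 = 24
J: 5·2+2·7+4·0 = 24 | 3·8 = 24
A: 5·0+2·7+4·1 = 18 | 3·6 = 18
gcd(5,2,4,3) = 1

Coefficients: [5, 2, 4, 3]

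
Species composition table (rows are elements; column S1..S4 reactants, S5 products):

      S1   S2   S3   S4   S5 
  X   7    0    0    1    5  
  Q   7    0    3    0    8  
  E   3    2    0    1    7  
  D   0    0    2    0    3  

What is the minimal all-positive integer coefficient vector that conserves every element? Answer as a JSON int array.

Coefficients: [1, 4, 3, 3, 2]

X: 1·7+4·0+3·0+3·1 = 10 | 2·5 = 10
Q: 1·7+4·0+3·3+3·0 = 16 | 2·8 = 16
E: 1·3+4·2+3·0+3·1 = 14 | 2·7 = 14
D: 1·0+4·0+3·2+3·0 = 6 | 2·3 = 6
gcd(1,4,3,3,2) = 1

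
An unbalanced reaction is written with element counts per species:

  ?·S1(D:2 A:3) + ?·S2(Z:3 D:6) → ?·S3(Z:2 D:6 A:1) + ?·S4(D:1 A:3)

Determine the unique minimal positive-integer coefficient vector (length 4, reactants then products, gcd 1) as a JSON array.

Z: 5·0+2·3 = 6 | 3·2+4·0 = 6
D: 5·2+2·6 = 22 | 3·6+4·1 = 22
A: 5·3+2·0 = 15 | 3·1+4·3 = 15
gcd(5,2,3,4) = 1

Coefficients: [5, 2, 3, 4]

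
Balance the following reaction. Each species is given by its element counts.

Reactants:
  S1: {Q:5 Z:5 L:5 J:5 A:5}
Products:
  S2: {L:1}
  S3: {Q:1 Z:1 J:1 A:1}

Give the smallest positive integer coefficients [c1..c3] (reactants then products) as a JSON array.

Coefficients: [1, 5, 5]

Q: 1·5 = 5 | 5·0+5·1 = 5
Z: 1·5 = 5 | 5·0+5·1 = 5
L: 1·5 = 5 | 5·1+5·0 = 5
J: 1·5 = 5 | 5·0+5·1 = 5
A: 1·5 = 5 | 5·0+5·1 = 5
gcd(1,5,5) = 1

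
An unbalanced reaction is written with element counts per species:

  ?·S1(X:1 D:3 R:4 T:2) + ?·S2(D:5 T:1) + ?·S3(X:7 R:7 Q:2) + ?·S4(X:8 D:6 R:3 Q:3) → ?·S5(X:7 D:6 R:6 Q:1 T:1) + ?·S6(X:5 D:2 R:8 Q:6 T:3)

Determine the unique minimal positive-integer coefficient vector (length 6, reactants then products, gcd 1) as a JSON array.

X: 3·1+1·0+2·7+2·8 = 33 | 4·7+1·5 = 33
D: 3·3+1·5+2·0+2·6 = 26 | 4·6+1·2 = 26
R: 3·4+1·0+2·7+2·3 = 32 | 4·6+1·8 = 32
Q: 3·0+1·0+2·2+2·3 = 10 | 4·1+1·6 = 10
T: 3·2+1·1+2·0+2·0 = 7 | 4·1+1·3 = 7
gcd(3,1,2,2,4,1) = 1

Coefficients: [3, 1, 2, 2, 4, 1]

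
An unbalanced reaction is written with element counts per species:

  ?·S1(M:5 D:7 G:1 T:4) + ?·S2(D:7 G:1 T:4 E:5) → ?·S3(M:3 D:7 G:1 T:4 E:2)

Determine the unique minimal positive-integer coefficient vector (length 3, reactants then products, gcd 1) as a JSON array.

Coefficients: [3, 2, 5]

M: 3·5+2·0 = 15 | 5·3 = 15
D: 3·7+2·7 = 35 | 5·7 = 35
G: 3·1+2·1 = 5 | 5·1 = 5
T: 3·4+2·4 = 20 | 5·4 = 20
E: 3·0+2·5 = 10 | 5·2 = 10
gcd(3,2,5) = 1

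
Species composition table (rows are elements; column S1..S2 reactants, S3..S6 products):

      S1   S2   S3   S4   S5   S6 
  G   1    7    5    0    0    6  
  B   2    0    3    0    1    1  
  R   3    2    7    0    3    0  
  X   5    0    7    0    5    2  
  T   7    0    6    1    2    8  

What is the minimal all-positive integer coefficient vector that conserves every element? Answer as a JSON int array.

G: 6·1+3·7 = 27 | 3·5+6·0+1·0+2·6 = 27
B: 6·2+3·0 = 12 | 3·3+6·0+1·1+2·1 = 12
R: 6·3+3·2 = 24 | 3·7+6·0+1·3+2·0 = 24
X: 6·5+3·0 = 30 | 3·7+6·0+1·5+2·2 = 30
T: 6·7+3·0 = 42 | 3·6+6·1+1·2+2·8 = 42
gcd(6,3,3,6,1,2) = 1

Coefficients: [6, 3, 3, 6, 1, 2]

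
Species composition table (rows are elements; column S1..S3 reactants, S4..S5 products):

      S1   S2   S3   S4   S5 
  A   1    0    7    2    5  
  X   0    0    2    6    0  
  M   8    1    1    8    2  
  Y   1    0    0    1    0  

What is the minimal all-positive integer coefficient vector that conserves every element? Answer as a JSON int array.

Coefficients: [1, 5, 3, 1, 4]

A: 1·1+5·0+3·7 = 22 | 1·2+4·5 = 22
X: 1·0+5·0+3·2 = 6 | 1·6+4·0 = 6
M: 1·8+5·1+3·1 = 16 | 1·8+4·2 = 16
Y: 1·1+5·0+3·0 = 1 | 1·1+4·0 = 1
gcd(1,5,3,1,4) = 1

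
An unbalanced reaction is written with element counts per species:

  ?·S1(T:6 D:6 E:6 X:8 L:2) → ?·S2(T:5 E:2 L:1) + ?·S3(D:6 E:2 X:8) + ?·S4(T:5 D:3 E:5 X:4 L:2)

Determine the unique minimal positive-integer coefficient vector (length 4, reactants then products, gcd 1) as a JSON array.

Coefficients: [5, 2, 3, 4]

T: 5·6 = 30 | 2·5+3·0+4·5 = 30
D: 5·6 = 30 | 2·0+3·6+4·3 = 30
E: 5·6 = 30 | 2·2+3·2+4·5 = 30
X: 5·8 = 40 | 2·0+3·8+4·4 = 40
L: 5·2 = 10 | 2·1+3·0+4·2 = 10
gcd(5,2,3,4) = 1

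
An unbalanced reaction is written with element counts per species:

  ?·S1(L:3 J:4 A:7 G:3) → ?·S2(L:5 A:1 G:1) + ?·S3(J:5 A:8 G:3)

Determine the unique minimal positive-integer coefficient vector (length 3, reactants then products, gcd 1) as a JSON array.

L: 5·3 = 15 | 3·5+4·0 = 15
J: 5·4 = 20 | 3·0+4·5 = 20
A: 5·7 = 35 | 3·1+4·8 = 35
G: 5·3 = 15 | 3·1+4·3 = 15
gcd(5,3,4) = 1

Coefficients: [5, 3, 4]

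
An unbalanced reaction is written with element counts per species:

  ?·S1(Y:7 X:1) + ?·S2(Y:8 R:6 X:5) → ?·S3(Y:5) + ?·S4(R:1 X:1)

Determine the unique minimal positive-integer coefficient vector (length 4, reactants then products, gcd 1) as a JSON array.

Y: 1·7+1·8 = 15 | 3·5+6·0 = 15
R: 1·0+1·6 = 6 | 3·0+6·1 = 6
X: 1·1+1·5 = 6 | 3·0+6·1 = 6
gcd(1,1,3,6) = 1

Coefficients: [1, 1, 3, 6]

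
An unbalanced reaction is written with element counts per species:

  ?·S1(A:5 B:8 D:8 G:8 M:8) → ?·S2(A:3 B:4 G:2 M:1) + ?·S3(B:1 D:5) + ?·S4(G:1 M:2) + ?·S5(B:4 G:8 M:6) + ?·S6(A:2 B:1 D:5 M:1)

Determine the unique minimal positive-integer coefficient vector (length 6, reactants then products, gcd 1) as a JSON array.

A: 5·5 = 25 | 5·3+3·0+6·0+3·0+5·2 = 25
B: 5·8 = 40 | 5·4+3·1+6·0+3·4+5·1 = 40
D: 5·8 = 40 | 5·0+3·5+6·0+3·0+5·5 = 40
G: 5·8 = 40 | 5·2+3·0+6·1+3·8+5·0 = 40
M: 5·8 = 40 | 5·1+3·0+6·2+3·6+5·1 = 40
gcd(5,5,3,6,3,5) = 1

Coefficients: [5, 5, 3, 6, 3, 5]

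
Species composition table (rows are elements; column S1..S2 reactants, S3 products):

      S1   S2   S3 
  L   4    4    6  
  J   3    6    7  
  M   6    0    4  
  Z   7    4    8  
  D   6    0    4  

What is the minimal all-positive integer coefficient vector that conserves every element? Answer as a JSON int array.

Coefficients: [4, 5, 6]

L: 4·4+5·4 = 36 | 6·6 = 36
J: 4·3+5·6 = 42 | 6·7 = 42
M: 4·6+5·0 = 24 | 6·4 = 24
Z: 4·7+5·4 = 48 | 6·8 = 48
D: 4·6+5·0 = 24 | 6·4 = 24
gcd(4,5,6) = 1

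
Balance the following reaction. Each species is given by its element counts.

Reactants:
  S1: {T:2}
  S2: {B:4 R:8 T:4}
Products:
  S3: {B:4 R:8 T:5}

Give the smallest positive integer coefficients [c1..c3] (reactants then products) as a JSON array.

B: 1·0+2·4 = 8 | 2·4 = 8
R: 1·0+2·8 = 16 | 2·8 = 16
T: 1·2+2·4 = 10 | 2·5 = 10
gcd(1,2,2) = 1

Coefficients: [1, 2, 2]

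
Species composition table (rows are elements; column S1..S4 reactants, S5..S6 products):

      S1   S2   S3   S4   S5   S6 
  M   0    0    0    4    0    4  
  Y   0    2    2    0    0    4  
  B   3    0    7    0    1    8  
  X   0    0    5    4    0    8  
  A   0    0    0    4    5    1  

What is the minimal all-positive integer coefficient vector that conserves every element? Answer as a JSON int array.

M: 5·0+6·0+4·0+5·4 = 20 | 3·0+5·4 = 20
Y: 5·0+6·2+4·2+5·0 = 20 | 3·0+5·4 = 20
B: 5·3+6·0+4·7+5·0 = 43 | 3·1+5·8 = 43
X: 5·0+6·0+4·5+5·4 = 40 | 3·0+5·8 = 40
A: 5·0+6·0+4·0+5·4 = 20 | 3·5+5·1 = 20
gcd(5,6,4,5,3,5) = 1

Coefficients: [5, 6, 4, 5, 3, 5]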